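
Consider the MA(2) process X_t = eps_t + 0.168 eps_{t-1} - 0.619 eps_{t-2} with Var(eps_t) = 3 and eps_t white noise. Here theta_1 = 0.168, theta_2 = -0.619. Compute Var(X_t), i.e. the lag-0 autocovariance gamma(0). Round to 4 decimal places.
\gamma(0) = 4.2342

For an MA(q) process X_t = eps_t + sum_i theta_i eps_{t-i} with
Var(eps_t) = sigma^2, the variance is
  gamma(0) = sigma^2 * (1 + sum_i theta_i^2).
  sum_i theta_i^2 = (0.168)^2 + (-0.619)^2 = 0.028224 + 0.383161 = 0.411385.
  gamma(0) = 3 * (1 + 0.411385) = 3 * 1.411385 = 4.234155, which rounds to 4.2342.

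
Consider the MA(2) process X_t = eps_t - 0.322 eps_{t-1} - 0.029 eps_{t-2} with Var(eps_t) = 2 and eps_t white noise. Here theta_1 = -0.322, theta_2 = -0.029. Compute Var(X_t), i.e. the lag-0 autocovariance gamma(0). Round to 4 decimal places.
\gamma(0) = 2.2091

For an MA(q) process X_t = eps_t + sum_i theta_i eps_{t-i} with
Var(eps_t) = sigma^2, the variance is
  gamma(0) = sigma^2 * (1 + sum_i theta_i^2).
  sum_i theta_i^2 = (-0.322)^2 + (-0.029)^2 = 0.103684 + 0.000841 = 0.104525.
  gamma(0) = 2 * (1 + 0.104525) = 2 * 1.104525 = 2.20905, which rounds to 2.2091.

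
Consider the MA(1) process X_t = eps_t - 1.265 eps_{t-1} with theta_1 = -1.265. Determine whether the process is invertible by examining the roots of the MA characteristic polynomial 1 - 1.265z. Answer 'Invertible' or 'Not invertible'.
\text{Not invertible}

The MA(q) characteristic polynomial is P(z) = 1 - 1.265z.
Invertibility requires all roots to lie outside the unit circle, i.e. |z| > 1 for every root.
This is linear in z: 1 + (-1.265) z = 0  =>  z = -1/(-1.265) = 0.790514,  |z| = 0.790514.
Moduli of all roots: 0.7905.
All moduli strictly greater than 1? No.
Verdict: Not invertible.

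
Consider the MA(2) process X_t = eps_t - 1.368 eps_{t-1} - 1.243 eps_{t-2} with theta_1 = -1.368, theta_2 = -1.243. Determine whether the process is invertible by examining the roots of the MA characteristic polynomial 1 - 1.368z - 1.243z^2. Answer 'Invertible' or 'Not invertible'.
\text{Not invertible}

The MA(q) characteristic polynomial is P(z) = 1 - 1.368z - 1.243z^2.
Invertibility requires all roots to lie outside the unit circle, i.e. |z| > 1 for every root.
Set 1 + (-1.368) z + (-1.243) z^2 = 0, i.e. a z^2 + b z + c = 0 with a = -1.243, b = -1.368, c = 1.
Discriminant D = b^2 - 4ac = (-1.368)^2 - 4*(-1.243)*1 = 1.871424 - (-4.972) = 6.843424.
D >= 0, so the roots are real: z = (-b +/- sqrt(D)) / (2a) = (1.368 +/- 2.615994) / (-2.486).
  z_1 = (1.368 + 2.615994) / (-2.486) = -1.6026,   |z_1| = 1.6026.
  z_2 = (1.368 - 2.615994) / (-2.486) = 0.502,   |z_2| = 0.502.
Moduli of all roots: 1.6026, 0.5020.
All moduli strictly greater than 1? No.
Verdict: Not invertible.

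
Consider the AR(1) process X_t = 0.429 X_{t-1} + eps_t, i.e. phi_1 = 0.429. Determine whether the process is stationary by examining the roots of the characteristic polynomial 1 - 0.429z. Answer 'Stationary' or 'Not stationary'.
\text{Stationary}

The AR(p) characteristic polynomial is P(z) = 1 - 0.429z.
Stationarity requires all roots to lie outside the unit circle, i.e. |z| > 1 for every root.
This is linear in z: 1 + (-0.429) z = 0  =>  z = -1/(-0.429) = 2.331002,  |z| = 2.331002.
Moduli of all roots: 2.3310.
All moduli strictly greater than 1? Yes.
Verdict: Stationary.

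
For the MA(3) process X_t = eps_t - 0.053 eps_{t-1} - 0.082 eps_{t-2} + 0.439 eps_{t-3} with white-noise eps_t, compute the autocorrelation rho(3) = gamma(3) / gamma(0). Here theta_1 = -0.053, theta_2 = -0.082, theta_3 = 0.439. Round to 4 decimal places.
\rho(3) = 0.3651

For an MA(q) process with theta_0 = 1, the autocovariance is
  gamma(k) = sigma^2 * sum_{i=0..q-k} theta_i * theta_{i+k},
and rho(k) = gamma(k) / gamma(0). Sigma^2 cancels.
  numerator   = (1)*(0.439) = 0.439.
  denominator = (1)^2 + (-0.053)^2 + (-0.082)^2 + (0.439)^2 = 1.202254.
  rho(3) = 0.439 / 1.202254 = 0.3651.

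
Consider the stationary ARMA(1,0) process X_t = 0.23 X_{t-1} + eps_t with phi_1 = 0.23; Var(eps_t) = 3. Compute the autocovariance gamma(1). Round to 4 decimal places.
\gamma(1) = 0.7285

Multiply the model equation by X_{t-k} and take expectations. With theta_0 = psi_0 = 1 and psi_j the MA(infinity) weights, this gives
  gamma(k) - sum_i phi_i gamma(k-i) = c_k,
  c_k = sigma^2 * sum_{j=k..q} theta_j psi_{j-k}   (c_k = 0 for k > q),
using gamma(-m) = gamma(m).
Pure AR (q = 0): c_0 = sigma^2 = 3, c_k = 0 for k >= 1.
Equations for k = 0 and k = 1 (AR order 1):
  gamma(0) = phi_1 gamma(1) + c_0
  gamma(1) = phi_1 gamma(0) + c_1
Substituting the second into the first: gamma(0) (1 - phi_1^2) = c_0 + phi_1 c_1, so
  gamma(0) = c_0 / (1 - phi_1^2) = 3 / (1 - (0.23)^2) = 3 / 0.9471 = 3.167564.
  gamma(1) = phi_1 gamma(0) = (0.23)(3.167564) = 0.72854.
Therefore gamma(1) = 0.7285 (to 4 decimal places).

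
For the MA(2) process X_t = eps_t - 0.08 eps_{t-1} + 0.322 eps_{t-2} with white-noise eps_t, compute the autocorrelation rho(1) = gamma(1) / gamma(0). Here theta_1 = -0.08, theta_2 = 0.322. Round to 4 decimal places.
\rho(1) = -0.0953

For an MA(q) process with theta_0 = 1, the autocovariance is
  gamma(k) = sigma^2 * sum_{i=0..q-k} theta_i * theta_{i+k},
and rho(k) = gamma(k) / gamma(0). Sigma^2 cancels.
  numerator   = (1)*(-0.08) + (-0.08)*(0.322) = -0.10576.
  denominator = (1)^2 + (-0.08)^2 + (0.322)^2 = 1.110084.
  rho(1) = -0.10576 / 1.110084 = -0.0953.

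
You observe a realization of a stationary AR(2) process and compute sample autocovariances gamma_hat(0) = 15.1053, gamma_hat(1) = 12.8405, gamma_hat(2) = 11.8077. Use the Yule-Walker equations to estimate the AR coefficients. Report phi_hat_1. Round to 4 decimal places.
\hat\phi_{1} = 0.6690

The Yule-Walker equations for an AR(p) process read, in matrix form,
  Gamma_p phi = r_p,   with   (Gamma_p)_{ij} = gamma(|i - j|),
                       (r_p)_i = gamma(i),   i,j = 1..p.
Substitute the sample gammas (Toeplitz matrix and right-hand side of size 2):
  Gamma_p = [[15.1053, 12.8405], [12.8405, 15.1053]]
  r_p     = [12.8405, 11.8077]
Written out:
  15.1053 phi_1 + 12.8405 phi_2 = 12.8405
  12.8405 phi_1 + 15.1053 phi_2 = 11.8077
Solve by Cramer's rule:
  det = gamma(0)^2 - gamma(1)^2 = (15.1053)^2 - (12.8405)^2 = 228.17008809 - 164.87844025 = 63.29164784
  phi_hat_1 = [gamma(1) gamma(0) - gamma(1) gamma(2)] / det = [(12.8405)(15.1053) - (12.8405)(11.8077)] / 63.29164784 = 42.3428328 / 63.29164784 = 0.669
  phi_hat_2 = [gamma(0) gamma(2) - gamma(1)^2] / det = [(15.1053)(11.8077) - (12.8405)^2] / 63.29164784 = 13.48041056 / 63.29164784 = 0.213
So phi_hat = [0.6690, 0.2130].
Therefore phi_hat_1 = 0.6690.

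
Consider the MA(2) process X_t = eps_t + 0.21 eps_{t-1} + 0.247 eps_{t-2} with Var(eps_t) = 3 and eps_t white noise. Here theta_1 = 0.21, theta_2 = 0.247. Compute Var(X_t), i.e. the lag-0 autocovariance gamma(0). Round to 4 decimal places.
\gamma(0) = 3.3153

For an MA(q) process X_t = eps_t + sum_i theta_i eps_{t-i} with
Var(eps_t) = sigma^2, the variance is
  gamma(0) = sigma^2 * (1 + sum_i theta_i^2).
  sum_i theta_i^2 = (0.21)^2 + (0.247)^2 = 0.0441 + 0.061009 = 0.105109.
  gamma(0) = 3 * (1 + 0.105109) = 3 * 1.105109 = 3.315327, which rounds to 3.3153.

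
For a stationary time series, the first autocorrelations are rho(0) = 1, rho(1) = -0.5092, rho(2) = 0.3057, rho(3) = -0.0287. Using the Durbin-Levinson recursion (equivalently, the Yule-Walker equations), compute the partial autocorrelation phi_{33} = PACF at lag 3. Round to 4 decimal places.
\phi_{33} = 0.2021

The PACF at lag k is phi_{kk}, the last component of the solution
to the Yule-Walker system G_k phi = r_k where
  (G_k)_{ij} = rho(|i - j|), (r_k)_i = rho(i), i,j = 1..k.
Equivalently, Durbin-Levinson gives phi_{kk} iteratively:
  phi_{11} = rho(1)
  phi_{kk} = [rho(k) - sum_{j=1..k-1} phi_{k-1,j} rho(k-j)]
            / [1 - sum_{j=1..k-1} phi_{k-1,j} rho(j)],
  phi_{k,j} = phi_{k-1,j} - phi_{kk} phi_{k-1,k-j},  j = 1..k-1.
Step k = 1:
  phi_11 = rho(1) = -0.5092.
Step k = 2:
  phi_22 = [rho(2) - phi_11 rho(1)] / [1 - phi_11 rho(1)] = [0.3057 - (-0.5092)(-0.5092)] / [1 - (-0.5092)(-0.5092)]
         = 0.04641536 / 0.74071536 = 0.062663.
  Update: phi_21 = phi_11 - phi_22 phi_11 = -0.5092 - (0.062663)(-0.5092) = -0.477292.
Step k = 3:
  phi_33 = [rho(3) - phi_21 rho(2) - phi_22 rho(1)] / [1 - phi_21 rho(1) - phi_22 rho(2)]
    numerator   = -0.0287 - (-0.477292)(0.3057) - (0.062663)(-0.5092) = 0.14911612
    denominator = 1 - (-0.477292)(-0.5092) - (0.062663)(0.3057) = 0.73780684
  phi_33 = 0.14911612 / 0.73780684 = 0.2021.
Therefore phi_{33} = 0.2021.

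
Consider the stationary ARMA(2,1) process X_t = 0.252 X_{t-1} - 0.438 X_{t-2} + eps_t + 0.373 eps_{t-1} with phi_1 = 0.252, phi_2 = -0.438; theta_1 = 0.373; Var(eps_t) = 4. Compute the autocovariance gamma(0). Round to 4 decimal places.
\gamma(0) = 6.4844

Multiply the model equation by X_{t-k} and take expectations. With theta_0 = psi_0 = 1 and psi_j the MA(infinity) weights, this gives
  gamma(k) - sum_i phi_i gamma(k-i) = c_k,
  c_k = sigma^2 * sum_{j=k..q} theta_j psi_{j-k}   (c_k = 0 for k > q),
using gamma(-m) = gamma(m).
psi-weights needed (psi_j = theta_j + sum_i phi_i psi_{j-i}):
  psi_1 = theta_1 + phi_1 = 0.373 + (0.252) = 0.625
Right-hand sides:
  c_0 = sigma^2 (1 + theta_1 psi_1) = 4 * (1 + (0.373)(0.625)) = 4 * 1.233125 = 4.9325
  c_1 = sigma^2 theta_1 = 4 * (0.373) = 1.492
  c_2 = 0
Equations for k = 0, 1, 2 (AR order 2, c_2 = 0):
  (E0) gamma(0) = phi_1 gamma(1) + phi_2 gamma(2) + c_0
  (E1) gamma(1) = phi_1 gamma(0) + phi_2 gamma(1) + c_1
  (E2) gamma(2) = phi_1 gamma(1) + phi_2 gamma(0)
From (E1): gamma(1) = A gamma(0) + B with
  A = phi_1 / (1 - phi_2) = 0.252 / 1.438 = 0.175243,   B = c_1 / (1 - phi_2) = 1.492 / 1.438 = 1.037552.
Insert (E2) into (E0): gamma(0) (1 - phi_2^2) = phi_1 (1 + phi_2) gamma(1) + c_0.
  phi_1 (1 + phi_2) = (0.252)(0.562) = 0.141624,   1 - phi_2^2 = 0.808156.
Replace gamma(1) by A gamma(0) + B and collect gamma(0):
  gamma(0) [0.808156 - (0.141624)(0.175243)] = (0.141624)(1.037552) + 4.9325
  gamma(0) * 0.783337 = 5.079442
  gamma(0) = 5.079442 / 0.783337 = 6.484361.
Therefore gamma(0) = 6.4844 (to 4 decimal places).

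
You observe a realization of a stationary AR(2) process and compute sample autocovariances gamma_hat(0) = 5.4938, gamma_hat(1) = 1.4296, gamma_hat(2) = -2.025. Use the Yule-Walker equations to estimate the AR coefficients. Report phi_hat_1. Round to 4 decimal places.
\hat\phi_{1} = 0.3820

The Yule-Walker equations for an AR(p) process read, in matrix form,
  Gamma_p phi = r_p,   with   (Gamma_p)_{ij} = gamma(|i - j|),
                       (r_p)_i = gamma(i),   i,j = 1..p.
Substitute the sample gammas (Toeplitz matrix and right-hand side of size 2):
  Gamma_p = [[5.4938, 1.4296], [1.4296, 5.4938]]
  r_p     = [1.4296, -2.025]
Written out:
  5.4938 phi_1 + 1.4296 phi_2 = 1.4296
  1.4296 phi_1 + 5.4938 phi_2 = -2.025
Solve by Cramer's rule:
  det = gamma(0)^2 - gamma(1)^2 = (5.4938)^2 - (1.4296)^2 = 30.18183844 - 2.04375616 = 28.13808228
  phi_hat_1 = [gamma(1) gamma(0) - gamma(1) gamma(2)] / det = [(1.4296)(5.4938) - (1.4296)(-2.025)] / 28.13808228 = 10.74887648 / 28.13808228 = 0.382
  phi_hat_2 = [gamma(0) gamma(2) - gamma(1)^2] / det = [(5.4938)(-2.025) - (1.4296)^2] / 28.13808228 = -13.16870116 / 28.13808228 = -0.468
So phi_hat = [0.3820, -0.4680].
Therefore phi_hat_1 = 0.3820.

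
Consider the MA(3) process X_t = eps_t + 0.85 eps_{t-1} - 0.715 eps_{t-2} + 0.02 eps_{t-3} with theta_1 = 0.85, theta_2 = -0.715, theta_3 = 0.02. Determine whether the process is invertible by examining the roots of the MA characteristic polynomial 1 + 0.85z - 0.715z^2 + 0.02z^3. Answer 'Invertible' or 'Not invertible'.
\text{Not invertible}

The MA(q) characteristic polynomial is P(z) = 1 + 0.85z - 0.715z^2 + 0.02z^3.
Invertibility requires all roots to lie outside the unit circle, i.e. |z| > 1 for every root.
Degree 3: look for a simple real root z0 first, then factor out (1 - z/z0) and solve the remaining quadratic.
Testing z0 = 2: P(2) = 1 + (0.85)(2) + (-0.715)(2)^2 + (0.02)(2)^3
  = 1 + (1.7) + (-2.86) + (0.16) = 0.  So z_0 = 2 is a root, |z_0| = 2.
Divide out the factor (1 - 0.5 z) = (1 - z/z0) (since 1/z0 = 0.5):
  P(z) = (1 - 0.5 z)(1 + (1.35) z + (-0.04) z^2)
  [check: z-coef 1.35 - (0.5) = 0.85; z^2-coef -0.04 - (0.5)(1.35) = -0.715; z^3-coef -(0.5)(-0.04) = 0.02.]
Remaining roots from the quadratic factor 1 + (1.35) z + (-0.04) z^2:
  Set 1 + (1.35) z + (-0.04) z^2 = 0, i.e. a z^2 + b z + c = 0 with a = -0.04, b = 1.35, c = 1.
  Discriminant D = b^2 - 4ac = (1.35)^2 - 4*(-0.04)*1 = 1.8225 - (-0.16) = 1.9825.
  D >= 0, so the roots are real: z = (-b +/- sqrt(D)) / (2a) = (-1.35 +/- 1.408013) / (-0.08).
    z_1 = (-1.35 + 1.408013) / (-0.08) = -0.7252,   |z_1| = 0.7252.
    z_2 = (-1.35 - 1.408013) / (-0.08) = 34.4752,   |z_2| = 34.4752.
Moduli of all roots: 2.0000, 0.7252, 34.4752.
All moduli strictly greater than 1? No.
Verdict: Not invertible.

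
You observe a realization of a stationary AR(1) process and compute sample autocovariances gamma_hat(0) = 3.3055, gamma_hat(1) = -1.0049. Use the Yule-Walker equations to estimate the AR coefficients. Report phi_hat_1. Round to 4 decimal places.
\hat\phi_{1} = -0.3040

The Yule-Walker equations for an AR(p) process read, in matrix form,
  Gamma_p phi = r_p,   with   (Gamma_p)_{ij} = gamma(|i - j|),
                       (r_p)_i = gamma(i),   i,j = 1..p.
Substitute the sample gammas (Toeplitz matrix and right-hand side of size 1):
  Gamma_p = [[3.3055]]
  r_p     = [-1.0049]
With p = 1 this is the single equation gamma(0) phi_1 = gamma(1):
  phi_hat_1 = gamma(1) / gamma(0) = -1.0049 / 3.3055 = -0.3040.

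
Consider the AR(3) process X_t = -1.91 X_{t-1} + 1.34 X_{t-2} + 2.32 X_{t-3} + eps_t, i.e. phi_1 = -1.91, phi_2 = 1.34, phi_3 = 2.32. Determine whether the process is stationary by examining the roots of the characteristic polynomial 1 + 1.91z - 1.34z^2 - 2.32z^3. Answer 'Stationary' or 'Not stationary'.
\text{Not stationary}

The AR(p) characteristic polynomial is P(z) = 1 + 1.91z - 1.34z^2 - 2.32z^3.
Stationarity requires all roots to lie outside the unit circle, i.e. |z| > 1 for every root.
Degree 3: look for a simple real root z0 first, then factor out (1 - z/z0) and solve the remaining quadratic.
Testing z0 = -0.5: P(-0.5) = 1 + (1.91)(-0.5) + (-1.34)(-0.5)^2 + (-2.32)(-0.5)^3
  = 1 + (-0.955) + (-0.335) + (0.29) = 0.  So z_0 = -0.5 is a root, |z_0| = 0.5.
Divide out the factor (1 + 2 z) = (1 - z/z0) (since 1/z0 = -2):
  P(z) = (1 + 2 z)(1 + (-0.09) z + (-1.16) z^2)
  [check: z-coef -0.09 - (-2) = 1.91; z^2-coef -1.16 - (-2)(-0.09) = -1.34; z^3-coef -(-2)(-1.16) = -2.32.]
Remaining roots from the quadratic factor 1 + (-0.09) z + (-1.16) z^2:
  Set 1 + (-0.09) z + (-1.16) z^2 = 0, i.e. a z^2 + b z + c = 0 with a = -1.16, b = -0.09, c = 1.
  Discriminant D = b^2 - 4ac = (-0.09)^2 - 4*(-1.16)*1 = 0.0081 - (-4.64) = 4.6481.
  D >= 0, so the roots are real: z = (-b +/- sqrt(D)) / (2a) = (0.09 +/- 2.155945) / (-2.32).
    z_1 = (0.09 + 2.155945) / (-2.32) = -0.9681,   |z_1| = 0.9681.
    z_2 = (0.09 - 2.155945) / (-2.32) = 0.8905,   |z_2| = 0.8905.
Moduli of all roots: 0.5000, 0.9681, 0.8905.
All moduli strictly greater than 1? No.
Verdict: Not stationary.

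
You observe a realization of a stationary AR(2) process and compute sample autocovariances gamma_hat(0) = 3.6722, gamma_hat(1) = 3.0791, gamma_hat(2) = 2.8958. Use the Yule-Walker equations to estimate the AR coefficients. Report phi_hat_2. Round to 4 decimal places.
\hat\phi_{2} = 0.2880

The Yule-Walker equations for an AR(p) process read, in matrix form,
  Gamma_p phi = r_p,   with   (Gamma_p)_{ij} = gamma(|i - j|),
                       (r_p)_i = gamma(i),   i,j = 1..p.
Substitute the sample gammas (Toeplitz matrix and right-hand side of size 2):
  Gamma_p = [[3.6722, 3.0791], [3.0791, 3.6722]]
  r_p     = [3.0791, 2.8958]
Written out:
  3.6722 phi_1 + 3.0791 phi_2 = 3.0791
  3.0791 phi_1 + 3.6722 phi_2 = 2.8958
Solve by Cramer's rule:
  det = gamma(0)^2 - gamma(1)^2 = (3.6722)^2 - (3.0791)^2 = 13.48505284 - 9.48085681 = 4.00419603
  phi_hat_1 = [gamma(1) gamma(0) - gamma(1) gamma(2)] / det = [(3.0791)(3.6722) - (3.0791)(2.8958)] / 4.00419603 = 2.39061324 / 4.00419603 = 0.597
  phi_hat_2 = [gamma(0) gamma(2) - gamma(1)^2] / det = [(3.6722)(2.8958) - (3.0791)^2] / 4.00419603 = 1.15309995 / 4.00419603 = 0.288
So phi_hat = [0.5970, 0.2880].
Therefore phi_hat_2 = 0.2880.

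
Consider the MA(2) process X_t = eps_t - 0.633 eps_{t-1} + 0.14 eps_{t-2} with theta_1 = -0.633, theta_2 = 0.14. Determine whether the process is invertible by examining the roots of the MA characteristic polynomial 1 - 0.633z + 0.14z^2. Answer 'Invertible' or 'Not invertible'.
\text{Invertible}

The MA(q) characteristic polynomial is P(z) = 1 - 0.633z + 0.14z^2.
Invertibility requires all roots to lie outside the unit circle, i.e. |z| > 1 for every root.
Set 1 + (-0.633) z + (0.14) z^2 = 0, i.e. a z^2 + b z + c = 0 with a = 0.14, b = -0.633, c = 1.
Discriminant D = b^2 - 4ac = (-0.633)^2 - 4*(0.14)*1 = 0.400689 - (0.56) = -0.159311.
D < 0, so the roots are the complex-conjugate pair z = (-b +/- i sqrt(-D)) / (2a) = 2.2607 +/- 1.4255i.
For a conjugate pair |z|^2 = z * conj(z) = (product of roots) = c/a = 1/(0.14) = 7.142857, so |z| = sqrt(7.142857) = 2.6726 for both roots.
Moduli of all roots: 2.6726, 2.6726.
All moduli strictly greater than 1? Yes.
Verdict: Invertible.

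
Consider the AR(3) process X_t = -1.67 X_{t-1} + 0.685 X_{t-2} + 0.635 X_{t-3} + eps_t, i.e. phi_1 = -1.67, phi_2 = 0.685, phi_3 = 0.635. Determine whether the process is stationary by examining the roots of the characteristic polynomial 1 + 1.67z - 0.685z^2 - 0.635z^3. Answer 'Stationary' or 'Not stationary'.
\text{Not stationary}

The AR(p) characteristic polynomial is P(z) = 1 + 1.67z - 0.685z^2 - 0.635z^3.
Stationarity requires all roots to lie outside the unit circle, i.e. |z| > 1 for every root.
Degree 3: look for a simple real root z0 first, then factor out (1 - z/z0) and solve the remaining quadratic.
Testing z0 = -2: P(-2) = 1 + (1.67)(-2) + (-0.685)(-2)^2 + (-0.635)(-2)^3
  = 1 + (-3.34) + (-2.74) + (5.08) = 0.  So z_0 = -2 is a root, |z_0| = 2.
Divide out the factor (1 + 0.5 z) = (1 - z/z0) (since 1/z0 = -0.5):
  P(z) = (1 + 0.5 z)(1 + (1.17) z + (-1.27) z^2)
  [check: z-coef 1.17 - (-0.5) = 1.67; z^2-coef -1.27 - (-0.5)(1.17) = -0.685; z^3-coef -(-0.5)(-1.27) = -0.635.]
Remaining roots from the quadratic factor 1 + (1.17) z + (-1.27) z^2:
  Set 1 + (1.17) z + (-1.27) z^2 = 0, i.e. a z^2 + b z + c = 0 with a = -1.27, b = 1.17, c = 1.
  Discriminant D = b^2 - 4ac = (1.17)^2 - 4*(-1.27)*1 = 1.3689 - (-5.08) = 6.4489.
  D >= 0, so the roots are real: z = (-b +/- sqrt(D)) / (2a) = (-1.17 +/- 2.539468) / (-2.54).
    z_1 = (-1.17 + 2.539468) / (-2.54) = -0.5392,   |z_1| = 0.5392.
    z_2 = (-1.17 - 2.539468) / (-2.54) = 1.4604,   |z_2| = 1.4604.
Moduli of all roots: 2.0000, 0.5392, 1.4604.
All moduli strictly greater than 1? No.
Verdict: Not stationary.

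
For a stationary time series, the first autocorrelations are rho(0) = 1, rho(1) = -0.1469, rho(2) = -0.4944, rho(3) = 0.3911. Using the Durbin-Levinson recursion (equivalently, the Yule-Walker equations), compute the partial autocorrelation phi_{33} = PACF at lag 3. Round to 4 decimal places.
\phi_{33} = 0.2870

The PACF at lag k is phi_{kk}, the last component of the solution
to the Yule-Walker system G_k phi = r_k where
  (G_k)_{ij} = rho(|i - j|), (r_k)_i = rho(i), i,j = 1..k.
Equivalently, Durbin-Levinson gives phi_{kk} iteratively:
  phi_{11} = rho(1)
  phi_{kk} = [rho(k) - sum_{j=1..k-1} phi_{k-1,j} rho(k-j)]
            / [1 - sum_{j=1..k-1} phi_{k-1,j} rho(j)],
  phi_{k,j} = phi_{k-1,j} - phi_{kk} phi_{k-1,k-j},  j = 1..k-1.
Step k = 1:
  phi_11 = rho(1) = -0.1469.
Step k = 2:
  phi_22 = [rho(2) - phi_11 rho(1)] / [1 - phi_11 rho(1)] = [-0.4944 - (-0.1469)(-0.1469)] / [1 - (-0.1469)(-0.1469)]
         = -0.51597961 / 0.97842039 = -0.52736.
  Update: phi_21 = phi_11 - phi_22 phi_11 = -0.1469 - (-0.52736)(-0.1469) = -0.224369.
Step k = 3:
  phi_33 = [rho(3) - phi_21 rho(2) - phi_22 rho(1)] / [1 - phi_21 rho(1) - phi_22 rho(2)]
    numerator   = 0.3911 - (-0.224369)(-0.4944) - (-0.52736)(-0.1469) = 0.20270273
    denominator = 1 - (-0.224369)(-0.1469) - (-0.52736)(-0.4944) = 0.70631347
  phi_33 = 0.20270273 / 0.70631347 = 0.287.
Therefore phi_{33} = 0.2870.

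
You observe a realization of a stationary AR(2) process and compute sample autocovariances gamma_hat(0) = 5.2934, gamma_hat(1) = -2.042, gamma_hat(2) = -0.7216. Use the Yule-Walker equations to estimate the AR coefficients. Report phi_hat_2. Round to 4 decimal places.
\hat\phi_{2} = -0.3350

The Yule-Walker equations for an AR(p) process read, in matrix form,
  Gamma_p phi = r_p,   with   (Gamma_p)_{ij} = gamma(|i - j|),
                       (r_p)_i = gamma(i),   i,j = 1..p.
Substitute the sample gammas (Toeplitz matrix and right-hand side of size 2):
  Gamma_p = [[5.2934, -2.042], [-2.042, 5.2934]]
  r_p     = [-2.042, -0.7216]
Written out:
  5.2934 phi_1 - 2.042 phi_2 = -2.042
  -2.042 phi_1 + 5.2934 phi_2 = -0.7216
Solve by Cramer's rule:
  det = gamma(0)^2 - gamma(1)^2 = (5.2934)^2 - (-2.042)^2 = 28.02008356 - 4.169764 = 23.85031956
  phi_hat_1 = [gamma(1) gamma(0) - gamma(1) gamma(2)] / det = [(-2.042)(5.2934) - (-2.042)(-0.7216)] / 23.85031956 = -12.28263 / 23.85031956 = -0.515
  phi_hat_2 = [gamma(0) gamma(2) - gamma(1)^2] / det = [(5.2934)(-0.7216) - (-2.042)^2] / 23.85031956 = -7.98948144 / 23.85031956 = -0.335
So phi_hat = [-0.5150, -0.3350].
Therefore phi_hat_2 = -0.3350.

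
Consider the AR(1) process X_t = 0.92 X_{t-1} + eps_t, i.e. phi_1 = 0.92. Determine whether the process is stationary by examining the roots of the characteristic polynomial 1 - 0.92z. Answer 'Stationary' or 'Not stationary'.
\text{Stationary}

The AR(p) characteristic polynomial is P(z) = 1 - 0.92z.
Stationarity requires all roots to lie outside the unit circle, i.e. |z| > 1 for every root.
This is linear in z: 1 + (-0.92) z = 0  =>  z = -1/(-0.92) = 1.086957,  |z| = 1.086957.
Moduli of all roots: 1.0870.
All moduli strictly greater than 1? Yes.
Verdict: Stationary.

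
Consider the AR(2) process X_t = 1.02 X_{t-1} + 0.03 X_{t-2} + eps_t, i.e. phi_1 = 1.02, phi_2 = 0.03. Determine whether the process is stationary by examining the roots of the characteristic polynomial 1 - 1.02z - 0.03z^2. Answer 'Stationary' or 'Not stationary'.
\text{Not stationary}

The AR(p) characteristic polynomial is P(z) = 1 - 1.02z - 0.03z^2.
Stationarity requires all roots to lie outside the unit circle, i.e. |z| > 1 for every root.
Set 1 + (-1.02) z + (-0.03) z^2 = 0, i.e. a z^2 + b z + c = 0 with a = -0.03, b = -1.02, c = 1.
Discriminant D = b^2 - 4ac = (-1.02)^2 - 4*(-0.03)*1 = 1.0404 - (-0.12) = 1.1604.
D >= 0, so the roots are real: z = (-b +/- sqrt(D)) / (2a) = (1.02 +/- 1.077219) / (-0.06).
  z_1 = (1.02 + 1.077219) / (-0.06) = -34.9536,   |z_1| = 34.9536.
  z_2 = (1.02 - 1.077219) / (-0.06) = 0.9536,   |z_2| = 0.9536.
Moduli of all roots: 34.9536, 0.9536.
All moduli strictly greater than 1? No.
Verdict: Not stationary.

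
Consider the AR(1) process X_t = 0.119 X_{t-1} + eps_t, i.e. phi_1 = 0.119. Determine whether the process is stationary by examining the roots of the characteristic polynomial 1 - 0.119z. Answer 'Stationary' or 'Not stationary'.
\text{Stationary}

The AR(p) characteristic polynomial is P(z) = 1 - 0.119z.
Stationarity requires all roots to lie outside the unit circle, i.e. |z| > 1 for every root.
This is linear in z: 1 + (-0.119) z = 0  =>  z = -1/(-0.119) = 8.403361,  |z| = 8.403361.
Moduli of all roots: 8.4034.
All moduli strictly greater than 1? Yes.
Verdict: Stationary.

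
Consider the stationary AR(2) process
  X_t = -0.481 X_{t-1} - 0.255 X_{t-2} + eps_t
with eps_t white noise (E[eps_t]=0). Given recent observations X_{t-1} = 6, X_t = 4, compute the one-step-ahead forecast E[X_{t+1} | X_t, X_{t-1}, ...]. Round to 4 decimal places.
E[X_{t+1} \mid \mathcal F_t] = -3.4540

For an AR(p) model X_t = c + sum_i phi_i X_{t-i} + eps_t, the
one-step-ahead conditional mean is
  E[X_{t+1} | X_t, ...] = c + sum_i phi_i X_{t+1-i}.
Substitute known values:
  E[X_{t+1} | ...] = (-0.481) * (4) + (-0.255) * (6)
                   = -3.4540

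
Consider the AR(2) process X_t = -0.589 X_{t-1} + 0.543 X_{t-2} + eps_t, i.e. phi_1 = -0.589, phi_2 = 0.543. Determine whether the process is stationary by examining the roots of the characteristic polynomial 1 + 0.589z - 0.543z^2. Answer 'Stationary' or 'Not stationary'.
\text{Not stationary}

The AR(p) characteristic polynomial is P(z) = 1 + 0.589z - 0.543z^2.
Stationarity requires all roots to lie outside the unit circle, i.e. |z| > 1 for every root.
Set 1 + (0.589) z + (-0.543) z^2 = 0, i.e. a z^2 + b z + c = 0 with a = -0.543, b = 0.589, c = 1.
Discriminant D = b^2 - 4ac = (0.589)^2 - 4*(-0.543)*1 = 0.346921 - (-2.172) = 2.518921.
D >= 0, so the roots are real: z = (-b +/- sqrt(D)) / (2a) = (-0.589 +/- 1.587111) / (-1.086).
  z_1 = (-0.589 + 1.587111) / (-1.086) = -0.9191,   |z_1| = 0.9191.
  z_2 = (-0.589 - 1.587111) / (-1.086) = 2.0038,   |z_2| = 2.0038.
Moduli of all roots: 0.9191, 2.0038.
All moduli strictly greater than 1? No.
Verdict: Not stationary.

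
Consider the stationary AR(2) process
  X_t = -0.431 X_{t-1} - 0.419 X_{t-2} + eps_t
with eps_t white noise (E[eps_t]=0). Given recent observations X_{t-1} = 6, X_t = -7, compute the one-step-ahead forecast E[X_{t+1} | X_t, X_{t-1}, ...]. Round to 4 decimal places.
E[X_{t+1} \mid \mathcal F_t] = 0.5030

For an AR(p) model X_t = c + sum_i phi_i X_{t-i} + eps_t, the
one-step-ahead conditional mean is
  E[X_{t+1} | X_t, ...] = c + sum_i phi_i X_{t+1-i}.
Substitute known values:
  E[X_{t+1} | ...] = (-0.431) * (-7) + (-0.419) * (6)
                   = 0.5030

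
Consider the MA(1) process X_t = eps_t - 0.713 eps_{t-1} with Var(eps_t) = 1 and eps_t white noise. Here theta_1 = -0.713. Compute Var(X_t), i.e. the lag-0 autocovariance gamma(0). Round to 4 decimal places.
\gamma(0) = 1.5084

For an MA(q) process X_t = eps_t + sum_i theta_i eps_{t-i} with
Var(eps_t) = sigma^2, the variance is
  gamma(0) = sigma^2 * (1 + sum_i theta_i^2).
  sum_i theta_i^2 = (-0.713)^2 = 0.508369.
  gamma(0) = 1 * (1 + 0.508369) = 1 * 1.508369 = 1.508369, which rounds to 1.5084.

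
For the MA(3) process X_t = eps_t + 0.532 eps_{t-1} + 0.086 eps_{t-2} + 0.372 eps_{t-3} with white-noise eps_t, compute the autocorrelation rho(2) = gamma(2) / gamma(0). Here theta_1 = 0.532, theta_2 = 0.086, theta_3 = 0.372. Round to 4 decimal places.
\rho(2) = 0.1987

For an MA(q) process with theta_0 = 1, the autocovariance is
  gamma(k) = sigma^2 * sum_{i=0..q-k} theta_i * theta_{i+k},
and rho(k) = gamma(k) / gamma(0). Sigma^2 cancels.
  numerator   = (1)*(0.086) + (0.532)*(0.372) = 0.283904.
  denominator = (1)^2 + (0.532)^2 + (0.086)^2 + (0.372)^2 = 1.428804.
  rho(2) = 0.283904 / 1.428804 = 0.1987.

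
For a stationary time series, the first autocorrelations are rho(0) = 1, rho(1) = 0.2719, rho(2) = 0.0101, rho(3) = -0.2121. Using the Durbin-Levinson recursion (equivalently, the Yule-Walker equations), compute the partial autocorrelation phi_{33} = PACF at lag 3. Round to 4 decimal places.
\phi_{33} = -0.2130

The PACF at lag k is phi_{kk}, the last component of the solution
to the Yule-Walker system G_k phi = r_k where
  (G_k)_{ij} = rho(|i - j|), (r_k)_i = rho(i), i,j = 1..k.
Equivalently, Durbin-Levinson gives phi_{kk} iteratively:
  phi_{11} = rho(1)
  phi_{kk} = [rho(k) - sum_{j=1..k-1} phi_{k-1,j} rho(k-j)]
            / [1 - sum_{j=1..k-1} phi_{k-1,j} rho(j)],
  phi_{k,j} = phi_{k-1,j} - phi_{kk} phi_{k-1,k-j},  j = 1..k-1.
Step k = 1:
  phi_11 = rho(1) = 0.2719.
Step k = 2:
  phi_22 = [rho(2) - phi_11 rho(1)] / [1 - phi_11 rho(1)] = [0.0101 - (0.2719)(0.2719)] / [1 - (0.2719)(0.2719)]
         = -0.06382961 / 0.92607039 = -0.068925.
  Update: phi_21 = phi_11 - phi_22 phi_11 = 0.2719 - (-0.068925)(0.2719) = 0.290641.
Step k = 3:
  phi_33 = [rho(3) - phi_21 rho(2) - phi_22 rho(1)] / [1 - phi_21 rho(1) - phi_22 rho(2)]
    numerator   = -0.2121 - (0.290641)(0.0101) - (-0.068925)(0.2719) = -0.1962947
    denominator = 1 - (0.290641)(0.2719) - (-0.068925)(0.0101) = 0.92167092
  phi_33 = -0.1962947 / 0.92167092 = -0.213.
Therefore phi_{33} = -0.2130.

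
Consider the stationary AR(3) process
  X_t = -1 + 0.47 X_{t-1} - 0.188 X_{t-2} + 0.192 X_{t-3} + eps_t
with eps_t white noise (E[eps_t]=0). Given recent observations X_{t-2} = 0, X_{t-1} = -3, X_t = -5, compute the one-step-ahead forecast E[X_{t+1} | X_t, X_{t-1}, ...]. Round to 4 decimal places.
E[X_{t+1} \mid \mathcal F_t] = -2.7860

For an AR(p) model X_t = c + sum_i phi_i X_{t-i} + eps_t, the
one-step-ahead conditional mean is
  E[X_{t+1} | X_t, ...] = c + sum_i phi_i X_{t+1-i}.
Substitute known values:
  E[X_{t+1} | ...] = -1 + (0.47) * (-5) + (-0.188) * (-3) + (0.192) * (0)
                   = -2.7860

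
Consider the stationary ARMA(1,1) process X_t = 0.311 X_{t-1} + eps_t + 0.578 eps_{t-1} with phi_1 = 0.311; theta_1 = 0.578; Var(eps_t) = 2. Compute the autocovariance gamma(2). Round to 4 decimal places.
\gamma(2) = 0.7222

Multiply the model equation by X_{t-k} and take expectations. With theta_0 = psi_0 = 1 and psi_j the MA(infinity) weights, this gives
  gamma(k) - sum_i phi_i gamma(k-i) = c_k,
  c_k = sigma^2 * sum_{j=k..q} theta_j psi_{j-k}   (c_k = 0 for k > q),
using gamma(-m) = gamma(m).
psi-weights needed (psi_j = theta_j + sum_i phi_i psi_{j-i}):
  psi_1 = theta_1 + phi_1 = 0.578 + (0.311) = 0.889
Right-hand sides:
  c_0 = sigma^2 (1 + theta_1 psi_1) = 2 * (1 + (0.578)(0.889)) = 2 * 1.513842 = 3.027684
  c_1 = sigma^2 theta_1 = 2 * (0.578) = 1.156
  c_2 = 0
Equations for k = 0 and k = 1 (AR order 1):
  gamma(0) = phi_1 gamma(1) + c_0
  gamma(1) = phi_1 gamma(0) + c_1
Substituting the second into the first: gamma(0) (1 - phi_1^2) = c_0 + phi_1 c_1, so
  gamma(0) = (c_0 + phi_1 c_1) / (1 - phi_1^2) = (3.027684 + (0.311)(1.156)) / (1 - (0.311)^2) = 3.3872 / 0.903279 = 3.749893.
  gamma(1) = phi_1 gamma(0) + c_1 = (0.311)(3.749893) + (1.156) = 2.322217.
For k = 2 (> q): gamma(2) = phi_1 gamma(1) = (0.311)(2.322217) = 0.722209.
Therefore gamma(2) = 0.7222 (to 4 decimal places).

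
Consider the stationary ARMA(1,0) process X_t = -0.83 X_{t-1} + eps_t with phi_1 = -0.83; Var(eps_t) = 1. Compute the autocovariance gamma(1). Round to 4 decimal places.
\gamma(1) = -2.6680

Multiply the model equation by X_{t-k} and take expectations. With theta_0 = psi_0 = 1 and psi_j the MA(infinity) weights, this gives
  gamma(k) - sum_i phi_i gamma(k-i) = c_k,
  c_k = sigma^2 * sum_{j=k..q} theta_j psi_{j-k}   (c_k = 0 for k > q),
using gamma(-m) = gamma(m).
Pure AR (q = 0): c_0 = sigma^2 = 1, c_k = 0 for k >= 1.
Equations for k = 0 and k = 1 (AR order 1):
  gamma(0) = phi_1 gamma(1) + c_0
  gamma(1) = phi_1 gamma(0) + c_1
Substituting the second into the first: gamma(0) (1 - phi_1^2) = c_0 + phi_1 c_1, so
  gamma(0) = c_0 / (1 - phi_1^2) = 1 / (1 - (-0.83)^2) = 1 / 0.3111 = 3.214401.
  gamma(1) = phi_1 gamma(0) = (-0.83)(3.214401) = -2.667952.
Therefore gamma(1) = -2.6680 (to 4 decimal places).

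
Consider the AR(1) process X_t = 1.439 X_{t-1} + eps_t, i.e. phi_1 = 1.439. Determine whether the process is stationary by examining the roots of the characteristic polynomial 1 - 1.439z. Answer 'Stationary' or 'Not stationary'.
\text{Not stationary}

The AR(p) characteristic polynomial is P(z) = 1 - 1.439z.
Stationarity requires all roots to lie outside the unit circle, i.e. |z| > 1 for every root.
This is linear in z: 1 + (-1.439) z = 0  =>  z = -1/(-1.439) = 0.694927,  |z| = 0.694927.
Moduli of all roots: 0.6949.
All moduli strictly greater than 1? No.
Verdict: Not stationary.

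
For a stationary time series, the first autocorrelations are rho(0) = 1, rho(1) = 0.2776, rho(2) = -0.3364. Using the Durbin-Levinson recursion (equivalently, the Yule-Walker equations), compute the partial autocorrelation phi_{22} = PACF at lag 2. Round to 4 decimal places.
\phi_{22} = -0.4480

The PACF at lag k is phi_{kk}, the last component of the solution
to the Yule-Walker system G_k phi = r_k where
  (G_k)_{ij} = rho(|i - j|), (r_k)_i = rho(i), i,j = 1..k.
Equivalently, Durbin-Levinson gives phi_{kk} iteratively:
  phi_{11} = rho(1)
  phi_{kk} = [rho(k) - sum_{j=1..k-1} phi_{k-1,j} rho(k-j)]
            / [1 - sum_{j=1..k-1} phi_{k-1,j} rho(j)],
  phi_{k,j} = phi_{k-1,j} - phi_{kk} phi_{k-1,k-j},  j = 1..k-1.
Step k = 1:
  phi_11 = rho(1) = 0.2776.
Step k = 2:
  phi_22 = [rho(2) - phi_11 rho(1)] / [1 - phi_11 rho(1)] = [-0.3364 - (0.2776)(0.2776)] / [1 - (0.2776)(0.2776)]
         = -0.41346176 / 0.92293824 = -0.448.
Therefore phi_{22} = -0.4480.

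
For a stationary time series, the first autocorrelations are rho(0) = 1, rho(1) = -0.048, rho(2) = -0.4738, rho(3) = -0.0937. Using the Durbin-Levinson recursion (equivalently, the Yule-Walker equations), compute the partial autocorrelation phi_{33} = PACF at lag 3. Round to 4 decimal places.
\phi_{33} = -0.1949

The PACF at lag k is phi_{kk}, the last component of the solution
to the Yule-Walker system G_k phi = r_k where
  (G_k)_{ij} = rho(|i - j|), (r_k)_i = rho(i), i,j = 1..k.
Equivalently, Durbin-Levinson gives phi_{kk} iteratively:
  phi_{11} = rho(1)
  phi_{kk} = [rho(k) - sum_{j=1..k-1} phi_{k-1,j} rho(k-j)]
            / [1 - sum_{j=1..k-1} phi_{k-1,j} rho(j)],
  phi_{k,j} = phi_{k-1,j} - phi_{kk} phi_{k-1,k-j},  j = 1..k-1.
Step k = 1:
  phi_11 = rho(1) = -0.048.
Step k = 2:
  phi_22 = [rho(2) - phi_11 rho(1)] / [1 - phi_11 rho(1)] = [-0.4738 - (-0.048)(-0.048)] / [1 - (-0.048)(-0.048)]
         = -0.476104 / 0.997696 = -0.477203.
  Update: phi_21 = phi_11 - phi_22 phi_11 = -0.048 - (-0.477203)(-0.048) = -0.070906.
Step k = 3:
  phi_33 = [rho(3) - phi_21 rho(2) - phi_22 rho(1)] / [1 - phi_21 rho(1) - phi_22 rho(2)]
    numerator   = -0.0937 - (-0.070906)(-0.4738) - (-0.477203)(-0.048) = -0.15020092
    denominator = 1 - (-0.070906)(-0.048) - (-0.477203)(-0.4738) = 0.77049752
  phi_33 = -0.15020092 / 0.77049752 = -0.1949.
Therefore phi_{33} = -0.1949.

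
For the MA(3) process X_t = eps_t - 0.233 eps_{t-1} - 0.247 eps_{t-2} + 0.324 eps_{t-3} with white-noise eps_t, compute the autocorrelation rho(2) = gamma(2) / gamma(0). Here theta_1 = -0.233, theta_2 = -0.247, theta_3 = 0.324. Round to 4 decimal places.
\rho(2) = -0.2643

For an MA(q) process with theta_0 = 1, the autocovariance is
  gamma(k) = sigma^2 * sum_{i=0..q-k} theta_i * theta_{i+k},
and rho(k) = gamma(k) / gamma(0). Sigma^2 cancels.
  numerator   = (1)*(-0.247) + (-0.233)*(0.324) = -0.322492.
  denominator = (1)^2 + (-0.233)^2 + (-0.247)^2 + (0.324)^2 = 1.220274.
  rho(2) = -0.322492 / 1.220274 = -0.2643.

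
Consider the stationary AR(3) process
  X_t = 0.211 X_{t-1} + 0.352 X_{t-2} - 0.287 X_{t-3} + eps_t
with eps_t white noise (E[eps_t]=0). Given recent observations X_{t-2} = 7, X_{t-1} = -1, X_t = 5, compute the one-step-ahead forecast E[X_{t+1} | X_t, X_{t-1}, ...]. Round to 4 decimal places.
E[X_{t+1} \mid \mathcal F_t] = -1.3060

For an AR(p) model X_t = c + sum_i phi_i X_{t-i} + eps_t, the
one-step-ahead conditional mean is
  E[X_{t+1} | X_t, ...] = c + sum_i phi_i X_{t+1-i}.
Substitute known values:
  E[X_{t+1} | ...] = (0.211) * (5) + (0.352) * (-1) + (-0.287) * (7)
                   = -1.3060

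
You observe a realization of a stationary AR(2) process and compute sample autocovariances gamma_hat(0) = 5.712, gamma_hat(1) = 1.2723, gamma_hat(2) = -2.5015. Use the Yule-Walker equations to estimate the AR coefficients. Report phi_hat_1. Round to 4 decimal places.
\hat\phi_{1} = 0.3370

The Yule-Walker equations for an AR(p) process read, in matrix form,
  Gamma_p phi = r_p,   with   (Gamma_p)_{ij} = gamma(|i - j|),
                       (r_p)_i = gamma(i),   i,j = 1..p.
Substitute the sample gammas (Toeplitz matrix and right-hand side of size 2):
  Gamma_p = [[5.712, 1.2723], [1.2723, 5.712]]
  r_p     = [1.2723, -2.5015]
Written out:
  5.712 phi_1 + 1.2723 phi_2 = 1.2723
  1.2723 phi_1 + 5.712 phi_2 = -2.5015
Solve by Cramer's rule:
  det = gamma(0)^2 - gamma(1)^2 = (5.712)^2 - (1.2723)^2 = 32.626944 - 1.61874729 = 31.00819671
  phi_hat_1 = [gamma(1) gamma(0) - gamma(1) gamma(2)] / det = [(1.2723)(5.712) - (1.2723)(-2.5015)] / 31.00819671 = 10.45003605 / 31.00819671 = 0.337
  phi_hat_2 = [gamma(0) gamma(2) - gamma(1)^2] / det = [(5.712)(-2.5015) - (1.2723)^2] / 31.00819671 = -15.90731529 / 31.00819671 = -0.513
So phi_hat = [0.3370, -0.5130].
Therefore phi_hat_1 = 0.3370.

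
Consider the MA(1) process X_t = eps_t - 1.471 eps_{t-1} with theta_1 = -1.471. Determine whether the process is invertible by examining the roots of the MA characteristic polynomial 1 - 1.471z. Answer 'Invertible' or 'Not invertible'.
\text{Not invertible}

The MA(q) characteristic polynomial is P(z) = 1 - 1.471z.
Invertibility requires all roots to lie outside the unit circle, i.e. |z| > 1 for every root.
This is linear in z: 1 + (-1.471) z = 0  =>  z = -1/(-1.471) = 0.67981,  |z| = 0.67981.
Moduli of all roots: 0.6798.
All moduli strictly greater than 1? No.
Verdict: Not invertible.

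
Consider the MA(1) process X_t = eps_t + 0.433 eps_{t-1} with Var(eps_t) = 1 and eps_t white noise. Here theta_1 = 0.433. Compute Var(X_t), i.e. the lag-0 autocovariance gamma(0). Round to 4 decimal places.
\gamma(0) = 1.1875

For an MA(q) process X_t = eps_t + sum_i theta_i eps_{t-i} with
Var(eps_t) = sigma^2, the variance is
  gamma(0) = sigma^2 * (1 + sum_i theta_i^2).
  sum_i theta_i^2 = (0.433)^2 = 0.187489.
  gamma(0) = 1 * (1 + 0.187489) = 1 * 1.187489 = 1.187489, which rounds to 1.1875.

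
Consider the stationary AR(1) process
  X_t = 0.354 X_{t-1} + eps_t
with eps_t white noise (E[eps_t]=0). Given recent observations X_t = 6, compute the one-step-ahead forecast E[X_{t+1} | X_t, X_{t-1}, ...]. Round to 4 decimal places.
E[X_{t+1} \mid \mathcal F_t] = 2.1240

For an AR(p) model X_t = c + sum_i phi_i X_{t-i} + eps_t, the
one-step-ahead conditional mean is
  E[X_{t+1} | X_t, ...] = c + sum_i phi_i X_{t+1-i}.
Substitute known values:
  E[X_{t+1} | ...] = (0.354) * (6)
                   = 2.1240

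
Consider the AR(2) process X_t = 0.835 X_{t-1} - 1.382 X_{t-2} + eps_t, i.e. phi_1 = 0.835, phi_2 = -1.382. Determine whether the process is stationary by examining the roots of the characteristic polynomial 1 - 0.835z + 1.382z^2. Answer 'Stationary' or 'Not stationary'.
\text{Not stationary}

The AR(p) characteristic polynomial is P(z) = 1 - 0.835z + 1.382z^2.
Stationarity requires all roots to lie outside the unit circle, i.e. |z| > 1 for every root.
Set 1 + (-0.835) z + (1.382) z^2 = 0, i.e. a z^2 + b z + c = 0 with a = 1.382, b = -0.835, c = 1.
Discriminant D = b^2 - 4ac = (-0.835)^2 - 4*(1.382)*1 = 0.697225 - (5.528) = -4.830775.
D < 0, so the roots are the complex-conjugate pair z = (-b +/- i sqrt(-D)) / (2a) = 0.3021 +/- 0.7952i.
For a conjugate pair |z|^2 = z * conj(z) = (product of roots) = c/a = 1/(1.382) = 0.723589, so |z| = sqrt(0.723589) = 0.8506 for both roots.
Moduli of all roots: 0.8506, 0.8506.
All moduli strictly greater than 1? No.
Verdict: Not stationary.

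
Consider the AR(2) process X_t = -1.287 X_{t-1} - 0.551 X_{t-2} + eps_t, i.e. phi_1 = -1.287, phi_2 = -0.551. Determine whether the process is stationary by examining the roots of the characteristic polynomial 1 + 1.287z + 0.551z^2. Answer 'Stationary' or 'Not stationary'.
\text{Stationary}

The AR(p) characteristic polynomial is P(z) = 1 + 1.287z + 0.551z^2.
Stationarity requires all roots to lie outside the unit circle, i.e. |z| > 1 for every root.
Set 1 + (1.287) z + (0.551) z^2 = 0, i.e. a z^2 + b z + c = 0 with a = 0.551, b = 1.287, c = 1.
Discriminant D = b^2 - 4ac = (1.287)^2 - 4*(0.551)*1 = 1.656369 - (2.204) = -0.547631.
D < 0, so the roots are the complex-conjugate pair z = (-b +/- i sqrt(-D)) / (2a) = -1.1679 +/- 0.6715i.
For a conjugate pair |z|^2 = z * conj(z) = (product of roots) = c/a = 1/(0.551) = 1.814882, so |z| = sqrt(1.814882) = 1.3472 for both roots.
Moduli of all roots: 1.3472, 1.3472.
All moduli strictly greater than 1? Yes.
Verdict: Stationary.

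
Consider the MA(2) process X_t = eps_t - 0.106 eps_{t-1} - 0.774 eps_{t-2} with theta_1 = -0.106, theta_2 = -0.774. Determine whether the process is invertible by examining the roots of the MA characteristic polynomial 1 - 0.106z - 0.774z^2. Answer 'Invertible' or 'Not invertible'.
\text{Invertible}

The MA(q) characteristic polynomial is P(z) = 1 - 0.106z - 0.774z^2.
Invertibility requires all roots to lie outside the unit circle, i.e. |z| > 1 for every root.
Set 1 + (-0.106) z + (-0.774) z^2 = 0, i.e. a z^2 + b z + c = 0 with a = -0.774, b = -0.106, c = 1.
Discriminant D = b^2 - 4ac = (-0.106)^2 - 4*(-0.774)*1 = 0.011236 - (-3.096) = 3.107236.
D >= 0, so the roots are real: z = (-b +/- sqrt(D)) / (2a) = (0.106 +/- 1.762735) / (-1.548).
  z_1 = (0.106 + 1.762735) / (-1.548) = -1.2072,   |z_1| = 1.2072.
  z_2 = (0.106 - 1.762735) / (-1.548) = 1.0702,   |z_2| = 1.0702.
Moduli of all roots: 1.2072, 1.0702.
All moduli strictly greater than 1? Yes.
Verdict: Invertible.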